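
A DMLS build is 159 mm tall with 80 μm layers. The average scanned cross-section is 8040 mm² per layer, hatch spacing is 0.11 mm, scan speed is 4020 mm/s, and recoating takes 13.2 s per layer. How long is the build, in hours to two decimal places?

Layer count = ceil(159 / 0.08) = 1988.
Per-layer scan distance: 8040 / 0.11 → 73090.9 mm.
Laser time per layer = 73090.9 / 4020, so 18.1818 s.
Time per layer: 18.1818 + 13.2 → 31.3818 s.
Total: 1988 × 31.3818 s = 62387.0184 s → 17.33 hours.

17.33 hours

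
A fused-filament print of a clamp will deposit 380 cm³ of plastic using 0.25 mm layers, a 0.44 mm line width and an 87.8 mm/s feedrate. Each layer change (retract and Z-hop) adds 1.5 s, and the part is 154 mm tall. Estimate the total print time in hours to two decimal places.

11.19 hours

Extrusion cross-section = 0.25 × 0.44, so 0.11 mm².
Total extruded path = 380000/0.11 = 3454545.5 mm.
Print-move time = 3454545.5 / 87.8 = 39345.6 s.
Number of layers: 154 / 0.25 → 616 (rounded up).
Non-print overhead = 616 × 1.5, so 924 s.
Total = 39345.6 + 924 = 40269.6 s = 11.19 hours.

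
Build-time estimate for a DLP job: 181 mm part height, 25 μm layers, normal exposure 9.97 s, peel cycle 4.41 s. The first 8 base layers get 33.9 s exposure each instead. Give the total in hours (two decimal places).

28.97 hours

Layers = ⌈181/0.025⌉ = 7240.
Bottom layers = 8 × (33.9 + 4.41) = 306.48 s.
Remaining layers = 7232 × (9.97 + 4.41), so 103996.16 s.
Sum: 306.48 + 103996.16 = 104302.64 s → 28.97 hours.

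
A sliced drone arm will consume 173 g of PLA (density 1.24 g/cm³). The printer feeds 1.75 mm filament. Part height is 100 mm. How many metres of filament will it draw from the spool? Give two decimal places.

58.00 m

Extruded volume: 173/1.24 = 139.5161 cm³ (139516.1 mm³).
Cross-section of 1.75 mm filament: π·(1.75/2)² = 2.4053 mm².
L = V/A = 139516.1/2.4053 = 58003.62 mm → 58.00 m.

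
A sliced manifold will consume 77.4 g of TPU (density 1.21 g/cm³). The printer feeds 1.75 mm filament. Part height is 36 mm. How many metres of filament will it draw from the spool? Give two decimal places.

26.59 m

Volume = 77.4 g / 1.21 g·cm⁻³ = 63.9669 cm³ = 63966.9 mm³.
A = π r² = π × 0.875² = 2.4053 mm².
Length = 63966.9 / 2.4053 = 26594.15 mm = 26.59 m.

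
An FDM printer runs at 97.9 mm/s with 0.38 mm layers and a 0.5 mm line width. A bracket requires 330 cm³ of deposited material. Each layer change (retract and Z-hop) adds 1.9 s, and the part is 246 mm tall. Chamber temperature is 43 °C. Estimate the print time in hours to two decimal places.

5.27 hours

Line area = 0.38 × 0.5, so 0.19 mm².
Total extruded path = 330000/0.19 = 1736842.1 mm.
Extrusion time = 1736842.1 / 97.9 = 17741 s.
Layer count = ceil(246 / 0.38) = 648.
Z-hop total = 648 × 1.9, so 1231.2 s.
Total = 17741 + 1231.2 = 18972.2 s = 5.27 hours.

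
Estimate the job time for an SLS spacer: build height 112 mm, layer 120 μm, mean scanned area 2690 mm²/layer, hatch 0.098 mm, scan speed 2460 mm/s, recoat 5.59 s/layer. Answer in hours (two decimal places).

4.35 hours

Layers = ⌈112/0.12⌉ = 934.
Per-layer scan distance: 2690 / 0.098 → 27449 mm.
Scan time per layer = 27449 / 2460 = 11.1581 s.
Layer cycle = 11.1581 + 5.59 = 16.7481 s.
934 layers × 16.7481 s/layer = 15642.7254 s, i.e. 4.35 hours.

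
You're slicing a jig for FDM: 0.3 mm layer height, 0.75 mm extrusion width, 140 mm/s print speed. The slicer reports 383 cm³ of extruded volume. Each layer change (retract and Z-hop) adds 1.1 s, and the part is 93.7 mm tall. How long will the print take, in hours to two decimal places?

Bead cross-section: 0.3 × 0.75 → 0.225 mm².
Total extruded path = 383000/0.225 = 1702222.2 mm.
Time extruding = 1702222.2 / 140, so 12158.7 s.
Layer count = ceil(93.7 / 0.3) = 313.
Z-hop total: 313 × 1.1 → 344.3 s.
Altogether 12158.7 + 344.3 = 12503 s, i.e. 3.47 hours.

3.47 hours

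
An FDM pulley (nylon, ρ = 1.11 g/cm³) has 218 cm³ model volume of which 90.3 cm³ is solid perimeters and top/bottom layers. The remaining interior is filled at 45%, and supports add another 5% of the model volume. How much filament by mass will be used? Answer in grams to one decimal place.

Interior volume = 218 − 90.3 = 127.7 cm³.
Deposited infill: 0.45 × 127.7 → 57.465 cm³.
Support = 0.05 × 218 = 10.9 cm³.
Deposited volume = 90.3 + 57.465 + 10.9, so 158.665 cm³.
Mass = 158.665 × 1.11, so 176.11815 g.

176.1 g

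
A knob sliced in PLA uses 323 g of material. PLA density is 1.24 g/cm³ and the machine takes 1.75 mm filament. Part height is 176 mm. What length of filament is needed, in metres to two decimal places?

108.30 m

Volume = 323 g / 1.24 g·cm⁻³ = 260.4839 cm³ = 260483.9 mm³.
A = π r² = π × 0.875² = 2.4053 mm².
L = V/A = 260483.9/2.4053 = 108295.81 mm → 108.30 m.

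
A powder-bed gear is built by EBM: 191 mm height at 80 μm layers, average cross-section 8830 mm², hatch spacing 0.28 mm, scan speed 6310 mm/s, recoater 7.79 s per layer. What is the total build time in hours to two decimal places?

8.48 hours

Layer count = ceil(191 / 0.08) = 2388.
Per-layer scan distance = 8830 / 0.28 = 31535.7 mm.
Per-layer scan time = 31535.7 / 6310 = 4.9977 s.
Per-layer time = 4.9977 + 7.79 = 12.7877 s.
2388 layers × 12.7877 s/layer = 30537.0276 s, i.e. 8.48 hours.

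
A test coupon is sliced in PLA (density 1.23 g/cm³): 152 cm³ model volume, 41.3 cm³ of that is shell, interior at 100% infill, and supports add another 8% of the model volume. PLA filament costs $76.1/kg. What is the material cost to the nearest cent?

Infill region = 152 − 41.3, so 110.7 cm³.
Deposited infill = 1.00 × 110.7, so 110.7 cm³.
Support: 0.08 × 152 → 12.16 cm³.
Total printed volume: 41.3 + 110.7 + 12.16 → 164.16 cm³.
Mass = 164.16 × 1.23, so 201.9168 g.
At $76.1/kg: 201.9168/1000 × 76.1 = $15.37.

$15.37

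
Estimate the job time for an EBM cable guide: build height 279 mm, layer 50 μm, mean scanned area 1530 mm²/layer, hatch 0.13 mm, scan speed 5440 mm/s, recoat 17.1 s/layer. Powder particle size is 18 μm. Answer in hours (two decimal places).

Layer count = ceil(279 / 0.05) = 5580.
Hatch length per layer: 1530 / 0.13 → 11769.2 mm.
Scan time per layer: 11769.2 / 5440 → 2.1635 s.
Time per layer = 2.1635 + 17.1 = 19.2635 s.
5580 layers × 19.2635 s/layer = 107490.33 s, i.e. 29.86 hours.

29.86 hours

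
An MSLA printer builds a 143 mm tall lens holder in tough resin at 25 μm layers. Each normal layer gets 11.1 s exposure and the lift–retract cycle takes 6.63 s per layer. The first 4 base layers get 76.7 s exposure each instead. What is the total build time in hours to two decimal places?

28.24 hours

Layer count = ceil(143 / 0.025) = 5720.
Burn-in layers = 4 × (76.7 + 6.63) = 333.32 s.
Normal layers = 5716 × (11.1 + 6.63) = 101344.68 s.
Sum: 333.32 + 101344.68 = 101678 s → 28.24 hours.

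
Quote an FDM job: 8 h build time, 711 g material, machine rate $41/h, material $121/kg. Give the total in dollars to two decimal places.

$414.03

Machine cost = 41 × 8 = $328.00.
Feedstock cost: 121 × 711/1000 → $86.031.
Job cost: 328.00 + 86.031 = 414.031 ≈ $414.03.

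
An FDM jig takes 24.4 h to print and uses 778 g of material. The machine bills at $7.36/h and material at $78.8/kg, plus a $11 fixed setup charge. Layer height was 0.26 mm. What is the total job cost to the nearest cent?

$251.89

Machine-time cost = 7.36 × 24.4, so $179.584.
Feedstock cost = 78.8 × 778/1000, so $61.3064.
Adding setup: 179.584 + 61.3064 + 11 → 251.8904 ≈ $251.89.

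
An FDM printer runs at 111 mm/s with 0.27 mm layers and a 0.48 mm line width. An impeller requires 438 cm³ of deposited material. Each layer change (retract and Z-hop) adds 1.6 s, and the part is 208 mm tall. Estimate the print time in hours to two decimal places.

8.80 hours

Bead cross-section = 0.27 × 0.48 = 0.1296 mm².
Total extruded path = 438000/0.1296 = 3379629.6 mm.
Time extruding = 3379629.6 / 111 = 30447.1 s.
Layer count = ceil(208 / 0.27) = 771.
Layer-change overhead = 771 × 1.6 = 1233.6 s.
Total = 30447.1 + 1233.6 = 31680.7 s = 8.80 hours.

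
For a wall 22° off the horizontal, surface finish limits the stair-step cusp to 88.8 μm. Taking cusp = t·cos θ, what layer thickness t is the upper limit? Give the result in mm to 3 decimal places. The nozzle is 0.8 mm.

0.096 mm

t = h_c / cos θ = 0.0888 / 0.9272 = 0.096 mm.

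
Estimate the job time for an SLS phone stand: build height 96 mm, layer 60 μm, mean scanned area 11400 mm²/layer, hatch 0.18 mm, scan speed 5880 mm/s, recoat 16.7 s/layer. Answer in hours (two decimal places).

Layer count = ceil(96 / 0.06) = 1600.
Scan path per layer = 11400 / 0.18 = 63333.3 mm.
Scan time per layer = 63333.3 / 5880, so 10.771 s.
Per-layer time: 10.771 + 16.7 → 27.471 s.
Total: 1600 × 27.471 s = 43953.6 s → 12.21 hours.

12.21 hours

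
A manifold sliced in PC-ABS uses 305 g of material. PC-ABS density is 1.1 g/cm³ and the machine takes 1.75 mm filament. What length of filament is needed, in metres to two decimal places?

Extruded volume: 305/1.1 = 277.2727 cm³ (277272.7 mm³).
Cross-section of 1.75 mm filament: π·(1.75/2)² = 2.4053 mm².
Length = 277272.7 / 2.4053 = 115275.72 mm = 115.28 m.

115.28 m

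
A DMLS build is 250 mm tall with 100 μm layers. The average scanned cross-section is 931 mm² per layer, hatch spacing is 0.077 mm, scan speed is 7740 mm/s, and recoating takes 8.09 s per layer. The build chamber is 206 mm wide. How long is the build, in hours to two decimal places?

6.70 hours

Layers = ⌈250/0.1⌉ = 2500.
Scan path per layer = 931 / 0.077, so 12090.9 mm.
Laser time per layer = 12090.9 / 7740, so 1.5621 s.
Per-layer time: 1.5621 + 8.09 → 9.6521 s.
2500 layers × 9.6521 s/layer = 24130.25 s, i.e. 6.70 hours.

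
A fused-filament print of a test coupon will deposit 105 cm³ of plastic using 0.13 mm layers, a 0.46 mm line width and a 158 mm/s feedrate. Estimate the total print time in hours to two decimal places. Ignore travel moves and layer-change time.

Bead cross-section = 0.13 × 0.46, so 0.0598 mm².
Path length: 105000 mm³ / 0.0598 mm² → 1755852.8 mm.
Extrusion time = 1755852.8 / 158 = 11113 s.
In the requested units: 11113 s = 3.09 hours.

3.09 hours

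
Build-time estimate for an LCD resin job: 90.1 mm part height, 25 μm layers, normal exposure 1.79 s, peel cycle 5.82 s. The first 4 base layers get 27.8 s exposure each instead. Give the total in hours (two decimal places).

7.65 hours

Number of layers: 90.1 / 0.025 → 3604 (rounded up).
Burn-in layers = 4 × (27.8 + 5.82), so 134.48 s.
Remaining layers = 3600 × (1.79 + 5.82), so 27396 s.
Total = 134.48 + 27396 = 27530.48 s = 7.65 hours.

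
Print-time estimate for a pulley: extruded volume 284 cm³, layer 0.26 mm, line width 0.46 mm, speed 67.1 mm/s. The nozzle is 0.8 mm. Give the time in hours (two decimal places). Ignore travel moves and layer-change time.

Extrusion cross-section: 0.26 × 0.46 → 0.1196 mm².
Total extruded path = 284000/0.1196 = 2374581.9 mm.
Print-move time = 2374581.9 / 67.1, so 35388.7 s.
That's 35388.7 s → 9.83 hours.

9.83 hours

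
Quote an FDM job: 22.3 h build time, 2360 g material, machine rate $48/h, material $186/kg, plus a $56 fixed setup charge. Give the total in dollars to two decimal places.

$1565.36

Time charge = 48 × 22.3, so $1070.40.
Feedstock cost = 186 × 2360/1000, so $438.96.
Adding setup: 1070.40 + 438.96 + 56 → $1565.36.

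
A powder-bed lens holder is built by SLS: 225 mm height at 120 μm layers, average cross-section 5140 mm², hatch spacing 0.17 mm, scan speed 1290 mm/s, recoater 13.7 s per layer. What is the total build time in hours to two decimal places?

19.34 hours

Layer count = ceil(225 / 0.12) = 1875.
Per-layer scan distance: 5140 / 0.17 → 30235.3 mm.
Laser time per layer = 30235.3 / 1290 = 23.4382 s.
Layer cycle = 23.4382 + 13.7 = 37.1382 s.
Build time = 1875 × 37.1382 = 69634.125 s = 19.34 hours.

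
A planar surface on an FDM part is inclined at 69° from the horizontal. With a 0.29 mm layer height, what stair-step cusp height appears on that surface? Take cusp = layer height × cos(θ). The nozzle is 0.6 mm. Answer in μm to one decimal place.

Cusp = layer height × cos(69°) = 0.29 × 0.3584 = 0.103936 mm = 103.9 μm.

103.9 μm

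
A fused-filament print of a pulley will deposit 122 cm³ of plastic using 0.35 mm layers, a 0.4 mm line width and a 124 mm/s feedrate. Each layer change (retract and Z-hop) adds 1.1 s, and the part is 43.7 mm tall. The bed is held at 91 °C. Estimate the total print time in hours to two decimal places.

Line area = 0.35 × 0.4, so 0.14 mm².
Total extruded path = 122000/0.14 = 871428.6 mm.
Print-move time: 871428.6 / 124 → 7027.7 s.
Layer count = ceil(43.7 / 0.35) = 125.
Layer-change overhead: 125 × 1.1 → 137.5 s.
Altogether 7027.7 + 137.5 = 7165.2 s, i.e. 1.99 hours.

1.99 hours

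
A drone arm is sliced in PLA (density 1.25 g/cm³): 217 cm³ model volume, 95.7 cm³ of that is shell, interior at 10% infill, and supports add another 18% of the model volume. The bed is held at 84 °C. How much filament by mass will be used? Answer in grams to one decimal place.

Interior volume: 217 − 95.7 → 121.3 cm³.
Infill volume: 0.10 × 121.3 → 12.13 cm³.
Support = 0.18 × 217, so 39.06 cm³.
Total extruded = 95.7 + 12.13 + 39.06 = 146.89 cm³.
Mass = 146.89 × 1.25, so 183.6125 g.

183.6 g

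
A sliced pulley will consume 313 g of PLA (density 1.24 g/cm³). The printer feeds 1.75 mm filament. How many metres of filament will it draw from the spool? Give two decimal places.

Extruded volume: 313/1.24 = 252.4194 cm³ (252419.4 mm³).
Filament cross-section = π × (1.75/2)² = 2.4053 mm².
Length = 252419.4 / 2.4053 = 104943 mm = 104.94 m.

104.94 m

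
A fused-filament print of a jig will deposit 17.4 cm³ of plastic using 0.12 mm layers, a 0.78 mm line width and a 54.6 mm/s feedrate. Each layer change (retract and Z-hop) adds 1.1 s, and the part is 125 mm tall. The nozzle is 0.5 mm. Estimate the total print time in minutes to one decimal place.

Line area: 0.12 × 0.78 → 0.0936 mm².
Toolpath length = 17.4 cm³ / 0.0936 mm² = 17400 / 0.0936 = 185897.4 mm.
Print-move time = 185897.4 / 54.6, so 3404.7 s.
Number of layers: 125 / 0.12 → 1042 (rounded up).
Layer-change overhead = 1042 × 1.1, so 1146.2 s.
Total = 3404.7 + 1146.2 = 4550.9 s = 75.8 minutes.

75.8 minutes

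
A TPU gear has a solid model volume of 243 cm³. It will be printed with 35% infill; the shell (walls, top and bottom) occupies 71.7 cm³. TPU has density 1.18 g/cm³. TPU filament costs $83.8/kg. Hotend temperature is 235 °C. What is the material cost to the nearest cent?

Volume inside the shell = 243 − 71.7, so 171.3 cm³.
Infill volume: 0.35 × 171.3 → 59.955 cm³.
Deposited volume: 71.7 + 59.955 → 131.655 cm³.
Mass = 131.655 × 1.18 = 155.3529 g.
At $83.8/kg: 155.3529/1000 × 83.8 = $13.02.

$13.02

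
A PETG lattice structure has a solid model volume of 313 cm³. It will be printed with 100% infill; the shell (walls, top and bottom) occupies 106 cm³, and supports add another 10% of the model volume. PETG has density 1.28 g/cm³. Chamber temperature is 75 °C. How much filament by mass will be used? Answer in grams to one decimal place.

Volume inside the shell: 313 − 106 → 207 cm³.
Infill volume = 1.00 × 207 = 207 cm³.
Support = 0.10 × 313 = 31.3 cm³.
Total extruded = 106 + 207 + 31.3 = 344.3 cm³.
Mass = 344.3 × 1.28, so 440.704 g.

440.7 g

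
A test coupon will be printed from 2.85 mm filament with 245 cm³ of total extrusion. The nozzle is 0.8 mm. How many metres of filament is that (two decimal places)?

Cross-section of 2.85 mm filament: π·(2.85/2)² = 6.3794 mm².
L = 245000 mm³ / 6.3794 mm² = 38404.87 mm, i.e. 38.40 m.

38.40 m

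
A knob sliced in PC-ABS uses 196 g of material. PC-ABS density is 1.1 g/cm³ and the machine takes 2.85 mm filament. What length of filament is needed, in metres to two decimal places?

Extruded volume: 196/1.1 = 178.1818 cm³ (178181.8 mm³).
A = π r² = π × 1.425² = 6.3794 mm².
Length = 178181.8 / 6.3794 = 27930.81 mm = 27.93 m.

27.93 m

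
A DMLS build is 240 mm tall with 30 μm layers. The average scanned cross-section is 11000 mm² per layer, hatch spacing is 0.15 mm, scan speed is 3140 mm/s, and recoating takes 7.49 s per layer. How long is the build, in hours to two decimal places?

68.54 hours

Layer count = ceil(240 / 0.03) = 8000.
Hatch length per layer: 11000 / 0.15 → 73333.3 mm.
Laser time per layer: 73333.3 / 3140 → 23.3546 s.
Time per layer = 23.3546 + 7.49, so 30.8446 s.
8000 layers × 30.8446 s/layer = 246756.8 s, i.e. 68.54 hours.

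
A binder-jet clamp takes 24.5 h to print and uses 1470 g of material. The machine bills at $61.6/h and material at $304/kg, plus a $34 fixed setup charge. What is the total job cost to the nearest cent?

$1990.08

Machine cost = 61.6 × 24.5 = $1509.20.
Material cost = 304 × 1470/1000, so $446.88.
Total = 1509.20 + 446.88 + 34 = $1990.08.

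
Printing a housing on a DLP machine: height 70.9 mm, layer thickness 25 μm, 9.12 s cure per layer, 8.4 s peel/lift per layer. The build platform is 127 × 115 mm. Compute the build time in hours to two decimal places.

Number of layers: 70.9 / 0.025 → 2836 (rounded up).
Per-layer time = 9.12 + 8.4, so 17.52 s.
Total = 2836 × 17.52 = 49686.72 s = 13.80 hours.

13.80 hours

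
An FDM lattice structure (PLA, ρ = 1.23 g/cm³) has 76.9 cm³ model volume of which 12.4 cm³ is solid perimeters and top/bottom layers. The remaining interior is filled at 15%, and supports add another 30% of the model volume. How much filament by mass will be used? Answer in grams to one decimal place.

55.5 g

Infill region = 76.9 − 12.4, so 64.5 cm³.
Deposited infill: 0.15 × 64.5 → 9.675 cm³.
Support: 0.30 × 76.9 → 23.07 cm³.
Total printed volume: 12.4 + 9.675 + 23.07 → 45.145 cm³.
Mass = 45.145 × 1.23, so 55.52835 g.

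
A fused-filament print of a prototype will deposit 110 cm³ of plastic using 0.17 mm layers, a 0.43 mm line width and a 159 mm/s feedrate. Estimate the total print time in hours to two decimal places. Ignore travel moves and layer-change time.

2.63 hours

Bead cross-section = 0.17 × 0.43 = 0.0731 mm².
Total extruded path = 110000/0.0731 = 1504788 mm.
Print-move time = 1504788 / 159 = 9464.1 s.
That's 9464.1 s → 2.63 hours.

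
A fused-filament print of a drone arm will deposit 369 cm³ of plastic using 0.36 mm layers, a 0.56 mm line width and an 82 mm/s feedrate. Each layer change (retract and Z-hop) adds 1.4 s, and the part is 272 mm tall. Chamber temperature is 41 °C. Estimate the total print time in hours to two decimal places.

6.49 hours

Line area: 0.36 × 0.56 → 0.2016 mm².
Toolpath length = 369 cm³ / 0.2016 mm² = 369000 / 0.2016 = 1830357.1 mm.
Print-move time = 1830357.1 / 82, so 22321.4 s.
Layer count = ceil(272 / 0.36) = 756.
Non-print overhead = 756 × 1.4 = 1058.4 s.
Total = 22321.4 + 1058.4 = 23379.8 s = 6.49 hours.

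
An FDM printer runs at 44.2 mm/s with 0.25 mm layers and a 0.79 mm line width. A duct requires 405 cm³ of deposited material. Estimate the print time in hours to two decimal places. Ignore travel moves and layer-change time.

Extrusion cross-section = 0.25 × 0.79, so 0.1975 mm².
Toolpath length = 405 cm³ / 0.1975 mm² = 405000 / 0.1975 = 2050632.9 mm.
Time extruding = 2050632.9 / 44.2, so 46394.4 s.
That's 46394.4 s → 12.89 hours.

12.89 hours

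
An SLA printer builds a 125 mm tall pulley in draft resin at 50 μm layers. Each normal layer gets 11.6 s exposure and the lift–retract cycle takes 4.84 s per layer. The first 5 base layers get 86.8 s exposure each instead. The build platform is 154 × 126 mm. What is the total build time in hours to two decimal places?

11.52 hours

Layer count = ceil(125 / 0.05) = 2500.
Base layers: 5 × (86.8 + 4.84) → 458.2 s.
Remaining layers: 2495 × (11.6 + 4.84) → 41017.8 s.
Total = 458.2 + 41017.8 = 41476 s = 11.52 hours.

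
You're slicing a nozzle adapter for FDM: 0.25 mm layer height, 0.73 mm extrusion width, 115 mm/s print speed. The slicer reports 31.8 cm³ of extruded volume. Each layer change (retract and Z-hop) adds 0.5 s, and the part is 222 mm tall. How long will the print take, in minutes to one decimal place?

32.7 minutes

Line area: 0.25 × 0.73 → 0.1825 mm².
Path length: 31800 mm³ / 0.1825 mm² → 174246.6 mm.
Extrusion time: 174246.6 / 115 → 1515.2 s.
Layers = ⌈222/0.25⌉ = 888.
Layer-change overhead: 888 × 0.5 → 444 s.
Total = 1515.2 + 444 = 1959.2 s = 32.7 minutes.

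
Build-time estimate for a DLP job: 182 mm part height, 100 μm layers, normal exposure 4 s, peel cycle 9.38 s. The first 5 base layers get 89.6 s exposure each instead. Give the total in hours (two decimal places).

Layer count = ceil(182 / 0.1) = 1820.
Base layers = 5 × (89.6 + 9.38) = 494.9 s.
Remaining layers = 1815 × (4 + 9.38), so 24284.7 s.
Total = 494.9 + 24284.7 = 24779.6 s = 6.88 hours.

6.88 hours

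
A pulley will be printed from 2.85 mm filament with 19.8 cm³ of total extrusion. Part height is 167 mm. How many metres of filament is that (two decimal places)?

3.10 m

A = π r² = π × 1.425² = 6.3794 mm².
Length = 19.8 cm³ / 6.3794 mm² = 19800 / 6.3794 = 3103.74 mm = 3.10 m.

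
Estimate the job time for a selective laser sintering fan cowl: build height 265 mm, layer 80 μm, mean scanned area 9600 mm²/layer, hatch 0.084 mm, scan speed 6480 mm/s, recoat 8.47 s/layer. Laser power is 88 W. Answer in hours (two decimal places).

Layer count = ceil(265 / 0.08) = 3313.
Scan path per layer = 9600 / 0.084 = 114285.7 mm.
Laser time per layer = 114285.7 / 6480 = 17.6367 s.
Layer cycle = 17.6367 + 8.47, so 26.1067 s.
3313 layers × 26.1067 s/layer = 86491.4971 s, i.e. 24.03 hours.

24.03 hours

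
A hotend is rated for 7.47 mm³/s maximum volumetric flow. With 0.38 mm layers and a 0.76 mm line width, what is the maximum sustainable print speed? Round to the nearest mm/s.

26 mm/s

A: 0.38 × 0.76 → 0.2888 mm².
Max speed = 7.47 / 0.2888 = 25.87 ≈ 26 mm/s.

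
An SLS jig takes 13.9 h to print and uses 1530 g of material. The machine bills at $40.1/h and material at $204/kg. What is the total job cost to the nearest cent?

Time charge: 40.1 × 13.9 → $557.39.
Feedstock cost = 204 × 1530/1000 = $312.12.
Job cost: 557.39 + 312.12 = $869.51.

$869.51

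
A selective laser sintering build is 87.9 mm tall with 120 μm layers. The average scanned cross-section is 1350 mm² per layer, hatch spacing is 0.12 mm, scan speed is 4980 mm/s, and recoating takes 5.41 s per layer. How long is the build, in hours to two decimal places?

Layers = ⌈87.9/0.12⌉ = 733.
Per-layer scan distance: 1350 / 0.12 → 11250 mm.
Scan time per layer = 11250 / 4980 = 2.259 s.
Time per layer: 2.259 + 5.41 → 7.669 s.
Total: 733 × 7.669 s = 5621.377 s → 1.56 hours.

1.56 hours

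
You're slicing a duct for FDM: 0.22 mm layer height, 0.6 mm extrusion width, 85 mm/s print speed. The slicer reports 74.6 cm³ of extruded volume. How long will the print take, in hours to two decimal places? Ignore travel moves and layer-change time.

1.85 hours

Line area: 0.22 × 0.6 → 0.132 mm².
Total extruded path = 74600/0.132 = 565151.5 mm.
Extrusion time = 565151.5 / 85 = 6648.8 s.
6648.8 s = 1.85 hours.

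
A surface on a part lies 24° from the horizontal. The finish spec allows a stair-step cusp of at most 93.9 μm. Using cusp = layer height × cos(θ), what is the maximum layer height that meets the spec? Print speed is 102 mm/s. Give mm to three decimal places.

cos(24°) = 0.9135; t_max = 0.0939/0.9135 = 0.103 mm.

0.103 mm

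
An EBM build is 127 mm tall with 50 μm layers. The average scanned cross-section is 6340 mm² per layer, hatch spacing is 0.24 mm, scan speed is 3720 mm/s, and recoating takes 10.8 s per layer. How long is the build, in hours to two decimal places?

12.63 hours

Layers = ⌈127/0.05⌉ = 2540.
Hatch length per layer = 6340 / 0.24, so 26416.7 mm.
Beam time per layer = 26416.7 / 3720, so 7.1013 s.
Time per layer = 7.1013 + 10.8 = 17.9013 s.
2540 layers × 17.9013 s/layer = 45469.302 s, i.e. 12.63 hours.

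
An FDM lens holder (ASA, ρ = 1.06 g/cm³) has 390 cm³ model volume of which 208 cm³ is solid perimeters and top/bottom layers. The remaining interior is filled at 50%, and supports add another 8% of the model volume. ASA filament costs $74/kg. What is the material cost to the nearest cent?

$25.90

Volume inside the shell = 390 − 208 = 182 cm³.
Deposited infill = 0.50 × 182 = 91 cm³.
Support = 0.08 × 390, so 31.2 cm³.
Total extruded: 208 + 91 + 31.2 → 330.2 cm³.
Mass: 330.2 × 1.06 → 350.012 g.
At $74/kg: 350.012/1000 × 74 = $25.90.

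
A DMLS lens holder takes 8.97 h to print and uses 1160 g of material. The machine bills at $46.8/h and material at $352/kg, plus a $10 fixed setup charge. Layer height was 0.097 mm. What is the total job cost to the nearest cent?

$838.12

Machine cost = 46.8 × 8.97, so $419.796.
Feedstock cost: 352 × 1160/1000 → $408.32.
Total = 419.796 + 408.32 + 10 = 838.116 ≈ $838.12.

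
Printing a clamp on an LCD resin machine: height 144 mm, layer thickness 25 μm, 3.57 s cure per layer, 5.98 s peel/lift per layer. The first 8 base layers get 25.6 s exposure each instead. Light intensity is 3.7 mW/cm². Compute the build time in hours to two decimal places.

Layer count = ceil(144 / 0.025) = 5760.
Burn-in layers: 8 × (25.6 + 5.98) → 252.64 s.
Remaining layers: 5752 × (3.57 + 5.98) → 54931.6 s.
Sum: 252.64 + 54931.6 = 55184.24 s → 15.33 hours.

15.33 hours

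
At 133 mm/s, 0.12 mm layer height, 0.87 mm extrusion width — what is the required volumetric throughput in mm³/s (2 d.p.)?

A: 0.12 × 0.87 → 0.1044 mm².
Volumetric flow = 133 × 0.1044 = 13.89 mm³/s.

13.89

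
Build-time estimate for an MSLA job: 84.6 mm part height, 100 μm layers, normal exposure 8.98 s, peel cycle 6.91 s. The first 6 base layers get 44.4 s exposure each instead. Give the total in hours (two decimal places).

3.79 hours

Number of layers: 84.6 / 0.1 → 846 (rounded up).
Burn-in layers = 6 × (44.4 + 6.91), so 307.86 s.
Remaining layers = 840 × (8.98 + 6.91) = 13347.6 s.
Total = 307.86 + 13347.6 = 13655.46 s = 3.79 hours.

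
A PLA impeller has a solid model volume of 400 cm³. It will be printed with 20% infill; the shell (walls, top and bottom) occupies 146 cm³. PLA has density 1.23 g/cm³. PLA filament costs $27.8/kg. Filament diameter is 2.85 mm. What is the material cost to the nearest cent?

$6.73

Interior volume = 400 − 146 = 254 cm³.
Deposited infill = 0.20 × 254, so 50.8 cm³.
Total extruded = 146 + 50.8 = 196.8 cm³.
Mass = 196.8 × 1.23, so 242.064 g.
Cost = 242.064 g / 1000 × $27.8/kg = $6.73.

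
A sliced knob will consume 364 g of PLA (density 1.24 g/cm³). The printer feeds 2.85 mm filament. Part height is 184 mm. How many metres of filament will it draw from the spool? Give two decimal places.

46.02 m

Volume = 364 g / 1.24 g·cm⁻³ = 293.5484 cm³ = 293548.4 mm³.
A = π r² = π × 1.425² = 6.3794 mm².
Length = 293548.4 / 6.3794 = 46015.05 mm = 46.02 m.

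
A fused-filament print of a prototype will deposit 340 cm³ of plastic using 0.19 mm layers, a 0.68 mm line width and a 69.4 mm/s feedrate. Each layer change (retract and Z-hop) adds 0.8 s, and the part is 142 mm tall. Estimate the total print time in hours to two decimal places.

10.70 hours

Bead cross-section = 0.19 × 0.68, so 0.1292 mm².
Path length: 340000 mm³ / 0.1292 mm² → 2631578.9 mm.
Print-move time: 2631578.9 / 69.4 → 37919 s.
Number of layers: 142 / 0.19 → 748 (rounded up).
Z-hop total = 748 × 0.8 = 598.4 s.
Altogether 37919 + 598.4 = 38517.4 s, i.e. 10.70 hours.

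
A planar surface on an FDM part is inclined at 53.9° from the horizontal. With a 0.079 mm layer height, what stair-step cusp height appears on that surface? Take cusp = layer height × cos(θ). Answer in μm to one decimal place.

h_c = t·cos θ = 0.079 × 0.5892 = 0.046547 mm (46.5 μm).

46.5 μm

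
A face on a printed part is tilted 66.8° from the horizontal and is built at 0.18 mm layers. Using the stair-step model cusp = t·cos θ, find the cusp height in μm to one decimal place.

Cusp = layer height × cos(66.8°) = 0.18 × 0.3939 = 0.070902 mm = 70.9 μm.

70.9 μm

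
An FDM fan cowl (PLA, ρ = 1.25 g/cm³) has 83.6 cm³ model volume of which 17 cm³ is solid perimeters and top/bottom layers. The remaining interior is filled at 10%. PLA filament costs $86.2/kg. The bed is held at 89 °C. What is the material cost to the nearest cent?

Volume inside the shell: 83.6 − 17 → 66.6 cm³.
Deposited infill = 0.10 × 66.6 = 6.66 cm³.
Deposited volume = 17 + 6.66 = 23.66 cm³.
Mass = 23.66 × 1.25, so 29.575 g.
Cost = 29.575 g / 1000 × $86.2/kg = $2.55.

$2.55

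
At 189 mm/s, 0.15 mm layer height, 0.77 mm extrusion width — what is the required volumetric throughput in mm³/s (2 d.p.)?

21.83

A = 0.15 × 0.77, so 0.1155 mm².
Volumetric flow = 189 × 0.1155 = 21.83 mm³/s.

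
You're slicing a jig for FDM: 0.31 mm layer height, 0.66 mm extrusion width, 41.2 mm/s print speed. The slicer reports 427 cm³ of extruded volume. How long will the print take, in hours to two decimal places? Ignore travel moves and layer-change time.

14.07 hours

Extrusion cross-section = 0.31 × 0.66, so 0.2046 mm².
Path length: 427000 mm³ / 0.2046 mm² → 2086999 mm.
Time extruding = 2086999 / 41.2, so 50655.3 s.
That's 50655.3 s → 14.07 hours.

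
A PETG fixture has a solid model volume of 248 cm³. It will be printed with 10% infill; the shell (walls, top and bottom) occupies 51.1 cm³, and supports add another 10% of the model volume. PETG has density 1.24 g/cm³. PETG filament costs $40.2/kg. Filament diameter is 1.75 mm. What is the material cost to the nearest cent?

$4.76

Interior volume = 248 − 51.1 = 196.9 cm³.
Infill deposited = 0.10 × 196.9, so 19.69 cm³.
Support = 0.10 × 248 = 24.8 cm³.
Total extruded = 51.1 + 19.69 + 24.8, so 95.59 cm³.
Mass: 95.59 × 1.24 → 118.5316 g.
At $40.2/kg: 118.5316/1000 × 40.2 = $4.76.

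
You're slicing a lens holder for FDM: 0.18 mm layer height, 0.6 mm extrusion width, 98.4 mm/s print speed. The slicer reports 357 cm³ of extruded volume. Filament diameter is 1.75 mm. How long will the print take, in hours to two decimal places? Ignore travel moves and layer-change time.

Line area = 0.18 × 0.6, so 0.108 mm².
Path length: 357000 mm³ / 0.108 mm² → 3305555.6 mm.
Print-move time = 3305555.6 / 98.4 = 33593 s.
33593 s = 9.33 hours.

9.33 hours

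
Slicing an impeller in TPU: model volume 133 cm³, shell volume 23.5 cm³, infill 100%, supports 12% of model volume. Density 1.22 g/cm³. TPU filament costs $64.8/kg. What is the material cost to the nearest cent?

$11.78

Infill region = 133 − 23.5 = 109.5 cm³.
Infill deposited = 1.00 × 109.5 = 109.5 cm³.
Support = 0.12 × 133, so 15.96 cm³.
Total extruded = 23.5 + 109.5 + 15.96, so 148.96 cm³.
Mass = 148.96 × 1.22, so 181.7312 g.
At $64.8/kg: 181.7312/1000 × 64.8 = $11.78.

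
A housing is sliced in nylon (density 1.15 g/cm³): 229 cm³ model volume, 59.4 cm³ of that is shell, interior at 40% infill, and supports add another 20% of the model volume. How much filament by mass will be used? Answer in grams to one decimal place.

199.0 g

Interior volume: 229 − 59.4 → 169.6 cm³.
Infill volume: 0.40 × 169.6 → 67.84 cm³.
Support: 0.20 × 229 → 45.8 cm³.
Deposited volume = 59.4 + 67.84 + 45.8 = 173.04 cm³.
Mass: 173.04 × 1.15 → 198.996 g.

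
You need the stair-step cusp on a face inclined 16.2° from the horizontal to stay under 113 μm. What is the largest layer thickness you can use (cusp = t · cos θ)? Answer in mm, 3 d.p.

0.118 mm

t = h_c / cos θ = 0.113 / 0.9603 = 0.118 mm.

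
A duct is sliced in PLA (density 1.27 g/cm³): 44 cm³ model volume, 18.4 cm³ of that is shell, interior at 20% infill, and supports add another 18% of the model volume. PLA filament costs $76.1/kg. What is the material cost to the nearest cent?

$3.04

Interior volume = 44 − 18.4, so 25.6 cm³.
Deposited infill = 0.20 × 25.6 = 5.12 cm³.
Support = 0.18 × 44 = 7.92 cm³.
Deposited volume = 18.4 + 5.12 + 7.92 = 31.44 cm³.
Mass: 31.44 × 1.27 → 39.9288 g.
Cost = 39.9288 g / 1000 × $76.1/kg = $3.04.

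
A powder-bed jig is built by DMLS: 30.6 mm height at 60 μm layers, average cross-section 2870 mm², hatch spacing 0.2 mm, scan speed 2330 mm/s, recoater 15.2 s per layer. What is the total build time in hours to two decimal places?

3.03 hours

Number of layers: 30.6 / 0.06 → 510 (rounded up).
Scan path per layer = 2870 / 0.2, so 14350 mm.
Scan time per layer = 14350 / 2330, so 6.1588 s.
Layer cycle: 6.1588 + 15.2 → 21.3588 s.
Total: 510 × 21.3588 s = 10892.988 s → 3.03 hours.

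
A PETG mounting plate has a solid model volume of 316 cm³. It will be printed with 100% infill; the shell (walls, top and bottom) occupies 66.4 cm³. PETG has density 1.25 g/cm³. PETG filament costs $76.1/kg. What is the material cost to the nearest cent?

$30.06

Interior volume: 316 − 66.4 → 249.6 cm³.
Infill deposited: 1.00 × 249.6 → 249.6 cm³.
Total printed volume = 66.4 + 249.6, so 316 cm³.
Mass = 316 × 1.25, so 395 g.
At $76.1/kg: 395/1000 × 76.1 = $30.06.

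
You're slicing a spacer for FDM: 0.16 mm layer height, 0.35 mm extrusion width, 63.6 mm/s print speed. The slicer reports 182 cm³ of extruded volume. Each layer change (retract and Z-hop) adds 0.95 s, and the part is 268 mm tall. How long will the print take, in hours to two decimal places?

Line area = 0.16 × 0.35, so 0.056 mm².
Path length: 182000 mm³ / 0.056 mm² → 3250000 mm.
Print-move time = 3250000 / 63.6, so 51100.6 s.
Layers = ⌈268/0.16⌉ = 1675.
Z-hop total = 1675 × 0.95 = 1591.25 s.
Total = 51100.6 + 1591.25 = 52691.85 s = 14.64 hours.

14.64 hours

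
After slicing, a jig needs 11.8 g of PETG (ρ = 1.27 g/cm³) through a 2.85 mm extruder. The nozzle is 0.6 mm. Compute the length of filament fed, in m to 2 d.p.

Extruded volume: 11.8/1.27 = 9.2913 cm³ (9291.3 mm³).
Filament cross-section = π × (2.85/2)² = 6.3794 mm².
L = V/A = 9291.3/6.3794 = 1456.45 mm → 1.46 m.

1.46 m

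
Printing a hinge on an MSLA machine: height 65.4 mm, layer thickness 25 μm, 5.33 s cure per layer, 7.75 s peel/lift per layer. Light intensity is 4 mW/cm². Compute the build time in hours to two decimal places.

Layers = ⌈65.4/0.025⌉ = 2616.
Cycle time = 5.33 + 7.75 = 13.08 s.
Build time: 2616 × 13.08 s = 34217.28 s, i.e. 9.50 hours.

9.50 hours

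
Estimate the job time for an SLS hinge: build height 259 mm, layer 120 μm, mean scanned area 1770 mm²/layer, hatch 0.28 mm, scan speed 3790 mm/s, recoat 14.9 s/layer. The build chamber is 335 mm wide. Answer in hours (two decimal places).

Layers = ⌈259/0.12⌉ = 2159.
Scan path per layer: 1770 / 0.28 → 6321.4 mm.
Laser time per layer = 6321.4 / 3790, so 1.6679 s.
Time per layer = 1.6679 + 14.9 = 16.5679 s.
2159 layers × 16.5679 s/layer = 35770.0961 s, i.e. 9.94 hours.

9.94 hours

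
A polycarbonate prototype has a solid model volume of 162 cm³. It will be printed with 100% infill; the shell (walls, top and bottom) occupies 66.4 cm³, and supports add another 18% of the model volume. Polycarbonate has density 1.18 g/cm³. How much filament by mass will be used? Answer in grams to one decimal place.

225.6 g

Volume inside the shell = 162 − 66.4, so 95.6 cm³.
Infill deposited = 1.00 × 95.6, so 95.6 cm³.
Support = 0.18 × 162, so 29.16 cm³.
Deposited volume: 66.4 + 95.6 + 29.16 → 191.16 cm³.
Mass = 191.16 × 1.18 = 225.5688 g.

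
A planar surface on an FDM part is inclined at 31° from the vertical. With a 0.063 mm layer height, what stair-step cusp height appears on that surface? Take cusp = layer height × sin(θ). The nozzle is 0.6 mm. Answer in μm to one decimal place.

h_c = t·sin θ = 0.063 × 0.5150 = 0.032445 mm (32.4 μm).

32.4 μm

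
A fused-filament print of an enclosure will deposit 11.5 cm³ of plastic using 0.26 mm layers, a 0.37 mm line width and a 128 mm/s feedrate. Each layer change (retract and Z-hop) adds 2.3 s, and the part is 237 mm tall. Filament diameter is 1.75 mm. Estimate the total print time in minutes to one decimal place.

50.5 minutes

Extrusion cross-section: 0.26 × 0.37 → 0.0962 mm².
Total extruded path = 11500/0.0962 = 119542.6 mm.
Time extruding: 119542.6 / 128 → 933.9 s.
Layers = ⌈237/0.26⌉ = 912.
Non-print overhead = 912 × 2.3, so 2097.6 s.
Total = 933.9 + 2097.6 = 3031.5 s = 50.5 minutes.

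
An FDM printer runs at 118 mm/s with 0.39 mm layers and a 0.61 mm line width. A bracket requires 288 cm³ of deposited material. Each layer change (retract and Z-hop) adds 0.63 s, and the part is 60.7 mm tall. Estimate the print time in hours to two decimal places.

Bead cross-section = 0.39 × 0.61 = 0.2379 mm².
Toolpath length = 288 cm³ / 0.2379 mm² = 288000 / 0.2379 = 1210592.7 mm.
Time extruding: 1210592.7 / 118 → 10259.3 s.
Layers = ⌈60.7/0.39⌉ = 156.
Z-hop total = 156 × 0.63 = 98.28 s.
Total = 10259.3 + 98.28 = 10357.58 s = 2.88 hours.

2.88 hours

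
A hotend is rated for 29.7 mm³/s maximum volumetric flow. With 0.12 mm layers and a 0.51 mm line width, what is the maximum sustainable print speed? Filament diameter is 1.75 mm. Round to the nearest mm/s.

Bead cross-section = 0.12 × 0.51 = 0.0612 mm².
v_max = Q/A = 29.7/0.0612 = 485.29 mm/s → 485 mm/s.

485 mm/s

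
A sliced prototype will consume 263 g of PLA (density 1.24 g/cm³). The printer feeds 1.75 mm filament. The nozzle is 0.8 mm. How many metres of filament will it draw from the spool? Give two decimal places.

88.18 m

Extruded volume: 263/1.24 = 212.0968 cm³ (212096.8 mm³).
Filament cross-section = π × (1.75/2)² = 2.4053 mm².
L = V/A = 212096.8/2.4053 = 88178.94 mm → 88.18 m.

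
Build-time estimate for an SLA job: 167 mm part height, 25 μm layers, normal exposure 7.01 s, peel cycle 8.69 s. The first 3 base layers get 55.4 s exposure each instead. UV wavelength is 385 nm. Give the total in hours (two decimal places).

29.17 hours

Layers = ⌈167/0.025⌉ = 6680.
Burn-in layers = 3 × (55.4 + 8.69), so 192.27 s.
Regular layers = 6677 × (7.01 + 8.69) = 104828.9 s.
Sum: 192.27 + 104828.9 = 105021.17 s → 29.17 hours.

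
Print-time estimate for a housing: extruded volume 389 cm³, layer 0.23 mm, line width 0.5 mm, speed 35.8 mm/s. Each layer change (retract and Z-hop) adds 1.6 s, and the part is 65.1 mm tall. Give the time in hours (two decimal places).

26.37 hours

Bead cross-section: 0.23 × 0.5 → 0.115 mm².
Toolpath length = 389 cm³ / 0.115 mm² = 389000 / 0.115 = 3382608.7 mm.
Extrusion time = 3382608.7 / 35.8, so 94486.3 s.
Layers = ⌈65.1/0.23⌉ = 284.
Z-hop total = 284 × 1.6, so 454.4 s.
Altogether 94486.3 + 454.4 = 94940.7 s, i.e. 26.37 hours.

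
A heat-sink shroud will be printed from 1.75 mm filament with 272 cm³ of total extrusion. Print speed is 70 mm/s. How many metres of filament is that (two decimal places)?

Cross-section of 1.75 mm filament: π·(1.75/2)² = 2.4053 mm².
L = 272000 mm³ / 2.4053 mm² = 113083.61 mm, i.e. 113.08 m.

113.08 m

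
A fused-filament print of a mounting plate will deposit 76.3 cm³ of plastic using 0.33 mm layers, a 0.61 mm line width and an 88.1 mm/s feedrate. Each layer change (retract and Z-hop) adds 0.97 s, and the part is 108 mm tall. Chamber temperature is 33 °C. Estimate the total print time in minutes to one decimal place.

Bead cross-section = 0.33 × 0.61 = 0.2013 mm².
Path length: 76300 mm³ / 0.2013 mm² → 379036.3 mm.
Print-move time = 379036.3 / 88.1 = 4302.3 s.
Number of layers: 108 / 0.33 → 328 (rounded up).
Layer-change overhead: 328 × 0.97 → 318.16 s.
Total = 4302.3 + 318.16 = 4620.46 s = 77.0 minutes.

77.0 minutes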